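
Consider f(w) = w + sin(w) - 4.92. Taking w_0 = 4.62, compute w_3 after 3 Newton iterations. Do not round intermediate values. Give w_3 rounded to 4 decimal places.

5.5725

Newton update: w ← w − f(w)/f'(w).
f'(w) = 1 + cos(w)
w_0 = 4.620000: f = -1.295735, f' = 0.907742 → w_1 = 4.620000 - (-1.295735)/(0.907742) = 6.047426
w_1 = 6.047426: f = 0.893845, f' = 1.972337 → w_2 = 6.047426 - (0.893845)/(1.972337) = 5.594235
w_2 = 5.594235: f = 0.038509, f' = 1.771914 → w_3 = 5.594235 - (0.038509)/(1.771914) = 5.572503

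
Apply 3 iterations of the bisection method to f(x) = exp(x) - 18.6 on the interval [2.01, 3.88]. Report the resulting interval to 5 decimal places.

[2.71125, 2.94500]

f(2.010000) = -11.136683, f(3.880000) = 29.824215 (opposite signs)
step 1: m = 2.945000, f(m) = 0.410662 > 0 → root in [2.010000, 2.945000]
step 2: m = 2.477500, f(m) = -6.688551 < 0 → root in [2.477500, 2.945000]
step 3: m = 2.711250, f(m) = -3.551926 < 0 → root in [2.711250, 2.945000]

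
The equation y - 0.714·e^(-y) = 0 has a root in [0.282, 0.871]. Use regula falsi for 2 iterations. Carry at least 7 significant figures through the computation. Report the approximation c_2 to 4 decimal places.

0.4539

False-position update: c = (a·f(b) − b·f(a))/(f(b) − f(a)); replace the endpoint whose sign matches f(c).
f(0.282000) = -0.256551, f(0.871000) = 0.572168
step 1: c = 0.464340, f(c) = 0.015556 > 0 → new bracket [0.282000, 0.464340]
step 2: c = 0.453916, f(c) = 0.000429 > 0 → new bracket [0.282000, 0.453916]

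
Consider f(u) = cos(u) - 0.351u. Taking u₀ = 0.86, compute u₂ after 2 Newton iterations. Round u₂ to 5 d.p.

1.15390

f'(u) = -sin(u) - 0.351
u_0 = 0.860000: f = 0.350577, f' = -1.108843 → u_1 = 0.860000 - (0.350577)/(-1.108843) = 1.176165
u_1 = 1.176165: f = -0.028366, f' = -1.274138 → u_2 = 1.176165 - (-0.028366)/(-1.274138) = 1.153902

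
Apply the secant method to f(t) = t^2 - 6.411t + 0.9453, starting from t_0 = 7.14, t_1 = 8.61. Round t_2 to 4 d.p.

f(t_0) = 6.150360, f(t_1) = 19.878690
t_2 = 8.610000 - (19.878690)·(8.610000 - 7.140000)/(19.878690 - (6.150360)) = 6.481433; f(t_2) = 1.401805

6.4814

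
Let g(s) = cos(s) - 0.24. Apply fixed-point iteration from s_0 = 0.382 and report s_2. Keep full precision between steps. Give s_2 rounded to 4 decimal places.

0.5326

s_1 = g(0.382000) = 0.687921
s_2 = g(0.687921) = 0.532568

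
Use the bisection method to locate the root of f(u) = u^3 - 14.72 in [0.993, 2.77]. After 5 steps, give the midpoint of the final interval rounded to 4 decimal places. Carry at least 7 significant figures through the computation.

f(0.993000) = -13.740853, f(2.770000) = 6.533933 (opposite signs)
step 1: m = 1.881500, f(m) = -8.059411 < 0 → root in [1.881500, 2.770000]
step 2: m = 2.325750, f(m) = -2.139755 < 0 → root in [2.325750, 2.770000]
step 3: m = 2.547875, f(m) = 1.819956 > 0 → root in [2.325750, 2.547875]
step 4: m = 2.436813, f(m) = -0.250073 < 0 → root in [2.436813, 2.547875]
step 5: m = 2.492344, f(m) = 0.761884 > 0 → root in [2.436813, 2.492344]
Midpoint of [2.436813, 2.492344] = 2.464578

2.4646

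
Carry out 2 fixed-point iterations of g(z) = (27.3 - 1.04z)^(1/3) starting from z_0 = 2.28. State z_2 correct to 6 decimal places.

z_1 = g(2.280000) = 2.921239
z_2 = g(2.921239) = 2.894954

2.894954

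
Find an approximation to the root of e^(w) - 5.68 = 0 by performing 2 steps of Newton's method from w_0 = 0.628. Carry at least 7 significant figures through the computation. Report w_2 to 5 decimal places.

2.05681

f'(w) = e^(w)
w_0 = 0.628000: f = -3.806141, f' = 1.873859 → w_1 = 0.628000 - (-3.806141)/(1.873859) = 2.659178
w_1 = 2.659178: f = 8.604538, f' = 14.284538 → w_2 = 2.659178 - (8.604538)/(14.284538) = 2.056810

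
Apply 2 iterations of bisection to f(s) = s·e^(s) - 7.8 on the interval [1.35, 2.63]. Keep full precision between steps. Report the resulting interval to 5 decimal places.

[1.35000, 1.67000]

f(1.350000) = -2.592476, f(2.630000) = 28.688015 (opposite signs)
step 1: m = 1.990000, f(m) = 6.757912 > 0 → root in [1.350000, 1.990000]
step 2: m = 1.670000, f(m) = 1.071320 > 0 → root in [1.350000, 1.670000]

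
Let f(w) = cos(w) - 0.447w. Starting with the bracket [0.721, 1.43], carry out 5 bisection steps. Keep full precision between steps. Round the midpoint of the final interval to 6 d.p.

f(0.721000) = 0.428859, f(1.430000) = -0.498878 (opposite signs)
step 1: m = 1.075500, f(m) = -0.005456 < 0 → root in [0.721000, 1.075500]
step 2: m = 0.898250, f(m) = 0.221462 > 0 → root in [0.898250, 1.075500]
step 3: m = 0.986875, f(m) = 0.110167 > 0 → root in [0.986875, 1.075500]
step 4: m = 1.031187, f(m) = 0.052860 > 0 → root in [1.031187, 1.075500]
step 5: m = 1.053344, f(m) = 0.023823 > 0 → root in [1.053344, 1.075500]
Midpoint of [1.053344, 1.075500] = 1.064422

1.064422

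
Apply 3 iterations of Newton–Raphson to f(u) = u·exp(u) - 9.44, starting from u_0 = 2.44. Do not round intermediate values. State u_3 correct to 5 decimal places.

1.71015

f'(u) = (u + 1)·exp(u)
u_0 = 2.440000: f = 18.554219, f' = 39.467260 → u_1 = 2.440000 - (18.554219)/(39.467260) = 1.969883
u_1 = 1.969883: f = 4.683747, f' = 21.293586 → u_2 = 1.969883 - (4.683747)/(21.293586) = 1.749923
u_2 = 1.749923: f = 0.629333, f' = 15.823492 → u_3 = 1.749923 - (0.629333)/(15.823492) = 1.710151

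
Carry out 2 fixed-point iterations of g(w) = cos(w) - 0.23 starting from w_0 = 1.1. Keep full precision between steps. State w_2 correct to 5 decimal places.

w_1 = g(1.100000) = 0.223596
w_2 = g(0.223596) = 0.745106

0.74511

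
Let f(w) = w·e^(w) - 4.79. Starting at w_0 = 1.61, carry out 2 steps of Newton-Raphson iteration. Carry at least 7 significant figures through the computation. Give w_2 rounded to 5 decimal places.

1.30466

Newton update: w ← w − f(w)/f'(w).
f'(w) = (w + 1)·e^(w)
w_0 = 1.610000: f = 3.264526, f' = 13.057337 → w_1 = 1.610000 - (3.264526)/(13.057337) = 1.359985
w_1 = 1.359985: f = 0.508688, f' = 9.194824 → w_2 = 1.359985 - (0.508688)/(9.194824) = 1.304662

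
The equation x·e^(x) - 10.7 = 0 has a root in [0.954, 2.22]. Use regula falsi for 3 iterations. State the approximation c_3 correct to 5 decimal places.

f(0.954000) = -8.223346, f(2.220000) = 9.740275
step 1: c = 1.533547, f(c) = -3.592648 < 0 → new bracket [1.533547, 2.220000]
step 2: c = 1.718516, f(c) = -1.117126 < 0 → new bracket [1.718516, 2.220000]
step 3: c = 1.770114, f(c) = -0.306731 < 0 → new bracket [1.770114, 2.220000]

1.77011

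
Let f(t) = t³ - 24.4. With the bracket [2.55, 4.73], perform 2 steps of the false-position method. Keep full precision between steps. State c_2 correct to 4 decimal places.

f(2.550000) = -7.818625, f(4.730000) = 81.423817
step 1: c = 2.740992, f(c) = -3.806823 < 0 → new bracket [2.740992, 4.730000]
step 2: c = 2.829831, f(c) = -1.738872 < 0 → new bracket [2.829831, 4.730000]

2.8298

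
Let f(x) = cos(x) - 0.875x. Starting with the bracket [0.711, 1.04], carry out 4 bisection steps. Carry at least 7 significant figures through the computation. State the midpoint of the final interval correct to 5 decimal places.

0.80353

f(0.711000) = 0.135585, f(1.040000) = -0.403780 (opposite signs)
step 1: m = 0.875500, f(m) = -0.125449 < 0 → root in [0.711000, 0.875500]
step 2: m = 0.793250, f(m) = 0.007439 > 0 → root in [0.793250, 0.875500]
step 3: m = 0.834375, f(m) = -0.058437 < 0 → root in [0.793250, 0.834375]
step 4: m = 0.813813, f(m) = -0.025354 < 0 → root in [0.793250, 0.813813]
Midpoint of [0.793250, 0.813813] = 0.803531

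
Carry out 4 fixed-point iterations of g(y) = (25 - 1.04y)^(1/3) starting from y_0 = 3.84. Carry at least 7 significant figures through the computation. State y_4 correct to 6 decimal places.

y_1 = g(3.840000) = 2.759204
y_2 = g(2.759204) = 2.807566
y_3 = g(2.807566) = 2.805437
y_4 = g(2.805437) = 2.805531

2.805531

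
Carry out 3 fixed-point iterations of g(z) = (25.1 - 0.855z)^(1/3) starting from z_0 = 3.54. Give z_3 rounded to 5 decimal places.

z_1 = g(3.540000) = 2.805148
z_2 = g(2.805148) = 2.831515
z_3 = g(2.831515) = 2.830577

2.83058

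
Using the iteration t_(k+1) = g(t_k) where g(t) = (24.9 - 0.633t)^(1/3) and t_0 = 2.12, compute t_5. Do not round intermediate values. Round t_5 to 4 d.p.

2.8479

t_1 = g(2.120000) = 2.866683
t_2 = g(2.866683) = 2.847382
t_3 = g(2.847382) = 2.847884
t_4 = g(2.847884) = 2.847871
t_5 = g(2.847871) = 2.847872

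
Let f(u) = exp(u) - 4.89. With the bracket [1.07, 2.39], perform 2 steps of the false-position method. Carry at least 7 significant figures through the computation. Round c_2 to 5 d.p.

f(1.070000) = -1.974621, f(2.390000) = 6.023494
step 1: c = 1.395889, f(c) = -0.851436 < 0 → new bracket [1.395889, 2.390000]
step 2: c = 1.519006, f(c) = -0.322316 < 0 → new bracket [1.519006, 2.390000]

1.51901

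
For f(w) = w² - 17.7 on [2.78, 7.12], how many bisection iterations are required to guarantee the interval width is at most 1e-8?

Initial width b − a = 7.12 − 2.78 = 4.340000.
After n steps the width is (b−a)/2^n; need (b−a)/2^n ≤ 1e-8.
So n ≥ log₂(4.340000/1e-8) = log₂(434000000.0000) ≈ 28.6931.
Hence n = 29.

29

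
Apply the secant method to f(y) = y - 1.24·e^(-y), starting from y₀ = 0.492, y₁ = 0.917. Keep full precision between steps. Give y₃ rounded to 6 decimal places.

f(y_0) = -0.266139, f(y_1) = 0.421352
y_2 = 0.917000 - (0.421352)·(0.917000 - 0.492000)/(0.421352 - (-0.266139)) = 0.656524; f(y_2) = 0.013398
y_3 = 0.656524 - (0.013398)·(0.656524 - 0.917000)/(0.013398 - (0.421352)) = 0.647970; f(y_3) = -0.000682

0.647970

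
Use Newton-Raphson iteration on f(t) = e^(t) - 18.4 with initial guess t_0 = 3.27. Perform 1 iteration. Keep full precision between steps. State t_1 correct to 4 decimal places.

f'(t) = e^(t)
t_0 = 3.270000: f = 7.911339, f' = 26.311339 → t_1 = 3.270000 - (7.911339)/(26.311339) = 2.969318

2.9693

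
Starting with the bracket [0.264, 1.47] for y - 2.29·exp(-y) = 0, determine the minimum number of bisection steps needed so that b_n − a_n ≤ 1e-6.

Initial width b − a = 1.47 − 0.264 = 1.206000.
After n steps the width is (b−a)/2^n; need (b−a)/2^n ≤ 1e-6.
So n ≥ log₂(1.206000/1e-6) = log₂(1206000.0000) ≈ 20.2018.
Hence n = 21.

21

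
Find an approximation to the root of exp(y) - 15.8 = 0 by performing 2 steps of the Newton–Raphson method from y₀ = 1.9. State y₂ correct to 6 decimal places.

2.867793

Newton update: y ← y − f(y)/f'(y).
f'(y) = exp(y)
y_0 = 1.900000: f = -9.114106, f' = 6.685894 → y_1 = 1.900000 - (-9.114106)/(6.685894) = 3.263184
y_1 = 3.263184: f = 10.332616, f' = 26.132616 → y_2 = 3.263184 - (10.332616)/(26.132616) = 2.867793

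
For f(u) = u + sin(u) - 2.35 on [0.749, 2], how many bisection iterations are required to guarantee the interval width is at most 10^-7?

Initial width b − a = 2 − 0.749 = 1.251000.
After n steps the width is (b−a)/2^n; need (b−a)/2^n ≤ 10^-7.
So n ≥ log₂(1.251000/10^-7) = log₂(12510000.0000) ≈ 23.5766.
Hence n = 24.

24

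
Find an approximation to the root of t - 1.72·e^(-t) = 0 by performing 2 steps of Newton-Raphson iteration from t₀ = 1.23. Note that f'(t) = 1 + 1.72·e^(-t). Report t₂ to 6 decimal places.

0.784402

Newton update: t ← t − f(t)/f'(t).
t_0 = 1.230000: f = 0.727257, f' = 1.502743 → t_1 = 1.230000 - (0.727257)/(1.502743) = 0.746047
t_1 = 0.746047: f = -0.069641, f' = 1.815688 → t_2 = 0.746047 - (-0.069641)/(1.815688) = 0.784402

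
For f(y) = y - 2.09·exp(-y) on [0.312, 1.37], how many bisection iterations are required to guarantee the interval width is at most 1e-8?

Initial width b − a = 1.37 − 0.312 = 1.058000.
After n steps the width is (b−a)/2^n; need (b−a)/2^n ≤ 1e-8.
So n ≥ log₂(1.058000/1e-8) = log₂(105800000.0000) ≈ 26.6568.
Hence n = 27.

27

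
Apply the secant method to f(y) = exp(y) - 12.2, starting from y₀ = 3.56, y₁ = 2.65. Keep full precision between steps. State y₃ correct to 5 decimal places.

2.50602

f(y_0) = 22.963197, f(y_1) = 1.954039
y_2 = 2.650000 - (1.954039)·(2.650000 - 3.560000)/(1.954039 - (22.963197)) = 2.565362; f(y_2) = 0.805364
y_3 = 2.565362 - (0.805364)·(2.565362 - 2.650000)/(0.805364 - (1.954039)) = 2.506020; f(y_3) = 0.056054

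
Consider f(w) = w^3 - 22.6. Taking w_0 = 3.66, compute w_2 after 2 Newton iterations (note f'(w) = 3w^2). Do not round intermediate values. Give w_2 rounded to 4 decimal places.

2.8373

Newton update: w ← w − f(w)/f'(w).
w_0 = 3.660000: f = 26.427896, f' = 40.186800 → w_1 = 3.660000 - (26.427896)/(40.186800) = 3.002374
w_1 = 3.002374: f = 4.464141, f' = 27.042744 → w_2 = 3.002374 - (4.464141)/(27.042744) = 2.837296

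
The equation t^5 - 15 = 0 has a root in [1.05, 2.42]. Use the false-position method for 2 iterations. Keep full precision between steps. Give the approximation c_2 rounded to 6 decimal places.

1.445734

f(1.050000) = -13.723718, f(2.420000) = 67.999759
step 1: c = 1.280062, f(c) = -11.563189 < 0 → new bracket [1.280062, 2.420000]
step 2: c = 1.445734, f(c) = -8.684005 < 0 → new bracket [1.445734, 2.420000]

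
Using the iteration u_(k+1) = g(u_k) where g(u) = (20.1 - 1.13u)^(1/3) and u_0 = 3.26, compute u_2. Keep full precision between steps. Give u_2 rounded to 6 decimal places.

u_1 = g(3.260000) = 2.541504
u_2 = g(2.541504) = 2.582731

2.582731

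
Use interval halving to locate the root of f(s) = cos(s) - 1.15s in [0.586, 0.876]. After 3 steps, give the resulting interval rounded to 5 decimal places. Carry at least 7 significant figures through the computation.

[0.65850, 0.69475]

f(0.586000) = 0.159259, f(0.876000) = -0.367171 (opposite signs)
step 1: m = 0.731000, f(m) = -0.096143 < 0 → root in [0.586000, 0.731000]
step 2: m = 0.658500, f(m) = 0.033636 > 0 → root in [0.658500, 0.731000]
step 3: m = 0.694750, f(m) = -0.030749 < 0 → root in [0.658500, 0.694750]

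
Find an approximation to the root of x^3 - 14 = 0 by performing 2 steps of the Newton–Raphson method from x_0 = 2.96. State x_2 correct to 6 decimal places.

f'(x) = 3x^2
x_0 = 2.960000: f = 11.934336, f' = 26.284800 → x_1 = 2.960000 - (11.934336)/(26.284800) = 2.505961
x_1 = 2.505961: f = 1.737027, f' = 18.839515 → x_2 = 2.505961 - (1.737027)/(18.839515) = 2.413759

2.413759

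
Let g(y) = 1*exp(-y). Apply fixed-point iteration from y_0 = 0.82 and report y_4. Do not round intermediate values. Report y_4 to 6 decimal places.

0.591369

y_1 = g(0.820000) = 0.440432
y_2 = g(0.440432) = 0.643758
y_3 = g(0.643758) = 0.525314
y_4 = g(0.525314) = 0.591369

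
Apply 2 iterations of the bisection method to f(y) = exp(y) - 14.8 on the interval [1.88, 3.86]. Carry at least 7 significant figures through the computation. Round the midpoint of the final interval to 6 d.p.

2.622500

f(1.880000) = -8.246495, f(3.860000) = 32.665351 (opposite signs)
step 1: m = 2.870000, f(m) = 2.837018 > 0 → root in [1.880000, 2.870000]
step 2: m = 2.375000, f(m) = -4.048987 < 0 → root in [2.375000, 2.870000]
Midpoint of [2.375000, 2.870000] = 2.622500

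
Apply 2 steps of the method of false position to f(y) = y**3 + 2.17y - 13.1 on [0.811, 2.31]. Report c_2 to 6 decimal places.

f(0.811000) = -10.806718, f(2.310000) = 4.239091
step 1: c = 1.887663, f(c) = -2.277511 < 0 → new bracket [1.887663, 2.310000]
step 2: c = 2.035267, f(c) = -0.252756 < 0 → new bracket [2.035267, 2.310000]

2.035267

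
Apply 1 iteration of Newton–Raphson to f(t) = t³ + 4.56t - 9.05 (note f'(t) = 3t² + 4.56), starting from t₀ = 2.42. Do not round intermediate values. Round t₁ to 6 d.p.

1.689848

t_0 = 2.420000: f = 16.157688, f' = 22.129200 → t_1 = 2.420000 - (16.157688)/(22.129200) = 1.689848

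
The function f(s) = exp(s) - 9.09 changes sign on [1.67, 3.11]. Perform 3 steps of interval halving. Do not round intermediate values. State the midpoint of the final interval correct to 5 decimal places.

2.12000

f(1.670000) = -3.777832, f(3.110000) = 13.331044 (opposite signs)
step 1: m = 2.390000, f(m) = 1.823494 > 0 → root in [1.670000, 2.390000]
step 2: m = 2.030000, f(m) = -1.475914 < 0 → root in [2.030000, 2.390000]
step 3: m = 2.210000, f(m) = 0.025716 > 0 → root in [2.030000, 2.210000]
Midpoint of [2.030000, 2.210000] = 2.120000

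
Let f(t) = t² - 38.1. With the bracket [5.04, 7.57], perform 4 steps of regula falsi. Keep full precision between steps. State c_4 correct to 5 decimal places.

6.17239

False-position update: c = (a·f(b) − b·f(a))/(f(b) − f(a)); replace the endpoint whose sign matches f(c).
f(5.040000) = -12.698400, f(7.570000) = 19.204900
step 1: c = 6.047010, f(c) = -1.533666 < 0 → new bracket [6.047010, 7.570000]
step 2: c = 6.159639, f(c) = -0.158847 < 0 → new bracket [6.159639, 7.570000]
step 3: c = 6.171209, f(c) = -0.016184 < 0 → new bracket [6.171209, 7.570000]
step 4: c = 6.172386, f(c) = -0.001646 < 0 → new bracket [6.172386, 7.570000]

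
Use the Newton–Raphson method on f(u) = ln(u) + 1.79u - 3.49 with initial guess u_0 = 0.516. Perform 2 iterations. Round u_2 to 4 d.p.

1.6576

Newton update: u ← u − f(u)/f'(u).
f'(u) = 1/u + 1.79
u_0 = 0.516000: f = -3.228009, f' = 3.727984 → u_1 = 0.516000 - (-3.228009)/(3.727984) = 1.381886
u_1 = 1.381886: f = -0.692976, f' = 2.513649 → u_2 = 1.381886 - (-0.692976)/(2.513649) = 1.657571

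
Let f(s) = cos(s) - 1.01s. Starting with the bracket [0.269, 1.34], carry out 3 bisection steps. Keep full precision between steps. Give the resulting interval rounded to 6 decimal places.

[0.670625, 0.804500]

f(0.269000) = 0.692347, f(1.340000) = -1.124647 (opposite signs)
step 1: m = 0.804500, f(m) = -0.119073 < 0 → root in [0.269000, 0.804500]
step 2: m = 0.536750, f(m) = 0.317258 > 0 → root in [0.536750, 0.804500]
step 3: m = 0.670625, f(m) = 0.106102 > 0 → root in [0.670625, 0.804500]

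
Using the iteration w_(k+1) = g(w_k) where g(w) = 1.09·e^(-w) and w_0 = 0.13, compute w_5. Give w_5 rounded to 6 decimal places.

0.640273

w_1 = g(0.130000) = 0.957124
w_2 = g(0.957124) = 0.418555
w_3 = g(0.418555) = 0.717216
w_4 = g(0.717216) = 0.532039
w_5 = g(0.532039) = 0.640273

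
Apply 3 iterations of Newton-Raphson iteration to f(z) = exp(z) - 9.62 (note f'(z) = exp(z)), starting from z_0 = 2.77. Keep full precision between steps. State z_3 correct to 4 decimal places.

2.2639

Newton update: z ← z − f(z)/f'(z).
z_0 = 2.770000: f = 6.338634, f' = 15.958634 → z_1 = 2.770000 - (6.338634)/(15.958634) = 2.372808
z_1 = 2.372808: f = 1.107478, f' = 10.727478 → z_2 = 2.372808 - (1.107478)/(10.727478) = 2.269571
z_2 = 2.269571: f = 0.055249, f' = 9.675249 → z_3 = 2.269571 - (0.055249)/(9.675249) = 2.263861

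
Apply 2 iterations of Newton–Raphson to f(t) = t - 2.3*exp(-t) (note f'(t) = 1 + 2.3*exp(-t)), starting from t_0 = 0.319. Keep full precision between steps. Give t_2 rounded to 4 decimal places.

t_0 = 0.319000: f = -1.352814, f' = 2.671814 → t_1 = 0.319000 - (-1.352814)/(2.671814) = 0.825328
t_1 = 0.825328: f = -0.182282, f' = 2.007610 → t_2 = 0.825328 - (-0.182282)/(2.007610) = 0.916123

0.9161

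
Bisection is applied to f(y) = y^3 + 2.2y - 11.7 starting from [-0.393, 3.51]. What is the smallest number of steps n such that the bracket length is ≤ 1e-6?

22

Initial width b − a = 3.51 − -0.393 = 3.903000.
After n steps the width is (b−a)/2^n; need (b−a)/2^n ≤ 1e-6.
So n ≥ log₂(3.903000/1e-6) = log₂(3903000.0000) ≈ 21.8962.
Hence n = 22.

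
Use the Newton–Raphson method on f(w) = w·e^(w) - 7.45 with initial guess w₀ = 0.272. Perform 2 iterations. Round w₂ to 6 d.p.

3.716123

f'(w) = (w + 1)·e^(w)
w_0 = 0.272000: f = -7.092976, f' = 1.669611 → w_1 = 0.272000 - (-7.092976)/(1.669611) = 4.520282
w_1 = 4.520282: f = 407.789699, f' = 507.101165 → w_2 = 4.520282 - (407.789699)/(507.101165) = 3.716123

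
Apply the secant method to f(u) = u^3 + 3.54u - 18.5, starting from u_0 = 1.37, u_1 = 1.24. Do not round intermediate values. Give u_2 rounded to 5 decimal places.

f(u_0) = -11.078847, f(u_1) = -12.203776
u_2 = 1.240000 - (-12.203776)·(1.240000 - 1.370000)/(-12.203776 - (-11.078847)) = 2.650303; f(u_2) = 9.498085

2.65030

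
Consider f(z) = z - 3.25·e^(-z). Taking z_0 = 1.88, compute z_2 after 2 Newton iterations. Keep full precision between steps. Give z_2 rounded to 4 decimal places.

1.0863

f'(z) = 1 + 3.25·e^(-z)
z_0 = 1.880000: f = 1.384082, f' = 1.495918 → z_1 = 1.880000 - (1.384082)/(1.495918) = 0.954761
z_1 = 0.954761: f = -0.296178, f' = 2.250939 → z_2 = 0.954761 - (-0.296178)/(2.250939) = 1.086340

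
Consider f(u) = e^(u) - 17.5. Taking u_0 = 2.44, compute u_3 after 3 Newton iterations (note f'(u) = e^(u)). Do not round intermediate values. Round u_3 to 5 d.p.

u_0 = 2.440000: f = -6.026959, f' = 11.473041 → u_1 = 2.440000 - (-6.026959)/(11.473041) = 2.965315
u_1 = 2.965315: f = 1.900812, f' = 19.400812 → u_2 = 2.965315 - (1.900812)/(19.400812) = 2.867339
u_2 = 2.867339: f = 0.090149, f' = 17.590149 → u_3 = 2.867339 - (0.090149)/(17.590149) = 2.862214

2.86221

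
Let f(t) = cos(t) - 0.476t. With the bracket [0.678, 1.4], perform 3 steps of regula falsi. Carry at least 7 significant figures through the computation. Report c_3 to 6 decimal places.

1.048280

f(0.678000) = 0.456101, f(1.400000) = -0.496433
step 1: c = 1.023715, f(c) = 0.032909 > 0 → new bracket [1.023715, 1.400000]
step 2: c = 1.047108, f(c) = 0.001654 > 0 → new bracket [1.047108, 1.400000]
step 3: c = 1.048280, f(c) = 0.000081 > 0 → new bracket [1.048280, 1.400000]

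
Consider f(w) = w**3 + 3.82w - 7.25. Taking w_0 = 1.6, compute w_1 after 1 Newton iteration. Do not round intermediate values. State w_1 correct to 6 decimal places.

1.342783

Newton update: w ← w − f(w)/f'(w).
f'(w) = 3w**2 + 3.82
w_0 = 1.600000: f = 2.958000, f' = 11.500000 → w_1 = 1.600000 - (2.958000)/(11.500000) = 1.342783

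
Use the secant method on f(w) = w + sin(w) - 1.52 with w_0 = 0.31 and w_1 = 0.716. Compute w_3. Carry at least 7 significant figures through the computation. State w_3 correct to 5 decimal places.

f(w_0) = -0.904941, f(w_1) = -0.147628
w_2 = 0.716000 - (-0.147628)·(0.716000 - 0.310000)/(-0.147628 - (-0.904941)) = 0.795144; f(w_2) = -0.010891
w_3 = 0.795144 - (-0.010891)·(0.795144 - 0.716000)/(-0.010891 - (-0.147628)) = 0.801448; f(w_3) = -0.000188

0.80145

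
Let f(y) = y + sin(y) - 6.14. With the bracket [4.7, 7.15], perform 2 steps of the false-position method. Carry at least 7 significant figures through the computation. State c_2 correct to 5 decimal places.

6.21618

f(4.700000) = -2.439923, f(7.150000) = 1.772271
step 1: c = 6.119168, f(c) = -0.184115 < 0 → new bracket [6.119168, 7.150000]
step 2: c = 6.216179, f(c) = 0.009223 > 0 → new bracket [6.119168, 6.216179]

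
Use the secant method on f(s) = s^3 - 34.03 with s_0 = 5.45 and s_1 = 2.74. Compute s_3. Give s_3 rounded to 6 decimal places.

3.284660

f(s_0) = 127.848625, f(s_1) = -13.459176
s_2 = 2.740000 - (-13.459176)·(2.740000 - 5.450000)/(-13.459176 - (127.848625)) = 2.998120; f(s_2) = -7.080729
s_3 = 2.998120 - (-7.080729)·(2.998120 - 2.740000)/(-7.080729 - (-13.459176)) = 3.284660; f(s_3) = 1.408154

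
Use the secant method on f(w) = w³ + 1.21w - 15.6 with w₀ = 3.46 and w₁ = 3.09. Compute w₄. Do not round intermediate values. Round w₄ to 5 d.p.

2.34195

f(w_0) = 30.008336, f(w_1) = 17.642529
w_2 = 3.090000 - (17.642529)·(3.090000 - 3.460000)/(17.642529 - (30.008336)) = 2.562114; f(w_2) = 4.318972
w_3 = 2.562114 - (4.318972)·(2.562114 - 3.090000)/(4.318972 - (17.642529)) = 2.390994; f(w_3) = 0.962066
w_4 = 2.390994 - (0.962066)·(2.390994 - 2.562114)/(0.962066 - (4.318972)) = 2.341952; f(w_4) = 0.078766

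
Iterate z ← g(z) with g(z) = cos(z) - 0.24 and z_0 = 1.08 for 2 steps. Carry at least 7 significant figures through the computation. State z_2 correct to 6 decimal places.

z_1 = g(1.080000) = 0.231328
z_2 = g(0.231328) = 0.733363

0.733363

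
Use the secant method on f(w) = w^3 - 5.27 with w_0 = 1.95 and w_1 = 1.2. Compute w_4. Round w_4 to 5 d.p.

1.73897

f(w_0) = 2.144875, f(w_1) = -3.542000
w_2 = 1.200000 - (-3.542000)·(1.200000 - 1.950000)/(-3.542000 - (2.144875)) = 1.667128; f(w_2) = -0.636523
w_3 = 1.667128 - (-0.636523)·(1.667128 - 1.200000)/(-0.636523 - (-3.542000)) = 1.769465; f(w_3) = 0.270208
w_4 = 1.769465 - (0.270208)·(1.769465 - 1.667128)/(0.270208 - (-0.636523)) = 1.738969; f(w_4) = -0.011339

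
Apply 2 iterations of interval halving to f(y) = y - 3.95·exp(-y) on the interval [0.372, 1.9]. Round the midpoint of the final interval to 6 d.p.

1.327000

f(0.372000) = -2.350949, f(1.900000) = 1.309204 (opposite signs)
step 1: m = 1.136000, f(m) = -0.132348 < 0 → root in [1.136000, 1.900000]
step 2: m = 1.518000, f(m) = 0.652358 > 0 → root in [1.136000, 1.518000]
Midpoint of [1.136000, 1.518000] = 1.327000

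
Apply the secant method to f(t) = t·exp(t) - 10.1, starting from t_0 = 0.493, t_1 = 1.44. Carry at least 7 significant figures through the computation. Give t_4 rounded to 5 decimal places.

f(t_0) = -9.292850, f(t_1) = -4.022198
t_2 = 1.440000 - (-4.022198)·(1.440000 - 0.493000)/(-4.022198 - (-9.292850)) = 2.162685; f(t_2) = 8.703360
t_3 = 2.162685 - (8.703360)·(2.162685 - 1.440000)/(8.703360 - (-4.022198)) = 1.668421; f(t_3) = -1.251054
t_4 = 1.668421 - (-1.251054)·(1.668421 - 2.162685)/(-1.251054 - (8.703360)) = 1.730539; f(t_4) = -0.333364

1.73054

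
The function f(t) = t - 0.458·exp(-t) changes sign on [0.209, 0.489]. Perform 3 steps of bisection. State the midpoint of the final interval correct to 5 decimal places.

0.33150

f(0.209000) = -0.162619, f(0.489000) = 0.208136 (opposite signs)
step 1: m = 0.349000, f(m) = 0.025930 > 0 → root in [0.209000, 0.349000]
step 2: m = 0.279000, f(m) = -0.067495 < 0 → root in [0.279000, 0.349000]
step 3: m = 0.314000, f(m) = -0.020578 < 0 → root in [0.314000, 0.349000]
Midpoint of [0.314000, 0.349000] = 0.331500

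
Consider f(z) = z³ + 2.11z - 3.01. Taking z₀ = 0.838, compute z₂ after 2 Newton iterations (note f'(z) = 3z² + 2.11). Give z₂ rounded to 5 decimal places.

z_0 = 0.838000: f = -0.653340, f' = 4.216732 → z_1 = 0.838000 - (-0.653340)/(4.216732) = 0.992940
z_1 = 0.992940: f = 0.064071, f' = 5.067788 → z_2 = 0.992940 - (0.064071)/(5.067788) = 0.980297

0.98030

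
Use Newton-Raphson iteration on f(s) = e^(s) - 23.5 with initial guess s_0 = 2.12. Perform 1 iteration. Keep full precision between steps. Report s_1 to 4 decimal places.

3.9407

f'(s) = e^(s)
s_0 = 2.120000: f = -15.168863, f' = 8.331137 → s_1 = 2.120000 - (-15.168863)/(8.331137) = 3.940743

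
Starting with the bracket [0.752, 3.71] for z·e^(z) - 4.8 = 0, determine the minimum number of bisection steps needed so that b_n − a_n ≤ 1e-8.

Initial width b − a = 3.71 − 0.752 = 2.958000.
After n steps the width is (b−a)/2^n; need (b−a)/2^n ≤ 1e-8.
So n ≥ log₂(2.958000/1e-8) = log₂(295800000.0000) ≈ 28.1400.
Hence n = 29.

29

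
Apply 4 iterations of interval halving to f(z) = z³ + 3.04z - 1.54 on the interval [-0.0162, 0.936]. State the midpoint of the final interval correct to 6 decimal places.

0.489656

f(-0.016200) = -1.589252, f(0.936000) = 2.125466 (opposite signs)
step 1: m = 0.459900, f(m) = -0.044631 < 0 → root in [0.459900, 0.936000]
step 2: m = 0.697950, f(m) = 0.921763 > 0 → root in [0.459900, 0.697950]
step 3: m = 0.578925, f(m) = 0.413961 > 0 → root in [0.459900, 0.578925]
step 4: m = 0.519413, f(m) = 0.179146 > 0 → root in [0.459900, 0.519413]
Midpoint of [0.459900, 0.519413] = 0.489656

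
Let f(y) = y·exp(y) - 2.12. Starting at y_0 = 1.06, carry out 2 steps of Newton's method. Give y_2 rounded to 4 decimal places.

0.8800

f'(y) = (y + 1)·exp(y)
y_0 = 1.060000: f = 0.939553, f' = 5.945924 → y_1 = 1.060000 - (0.939553)/(5.945924) = 0.901984
y_1 = 0.901984: f = 0.102927, f' = 4.687414 → y_2 = 0.901984 - (0.102927)/(4.687414) = 0.880026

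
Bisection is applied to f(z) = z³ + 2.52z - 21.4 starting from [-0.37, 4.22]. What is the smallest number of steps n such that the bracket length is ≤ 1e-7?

26

Initial width b − a = 4.22 − -0.37 = 4.590000.
After n steps the width is (b−a)/2^n; need (b−a)/2^n ≤ 1e-7.
So n ≥ log₂(4.590000/1e-7) = log₂(45900000.0000) ≈ 25.4520.
Hence n = 26.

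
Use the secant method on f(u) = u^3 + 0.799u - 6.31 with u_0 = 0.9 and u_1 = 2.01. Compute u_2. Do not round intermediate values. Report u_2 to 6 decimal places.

f(u_0) = -4.861900, f(u_1) = 3.416591
u_2 = 2.010000 - (3.416591)·(2.010000 - 0.900000)/(3.416591 - (-4.861900)) = 1.551895; f(u_2) = -1.332484

1.551895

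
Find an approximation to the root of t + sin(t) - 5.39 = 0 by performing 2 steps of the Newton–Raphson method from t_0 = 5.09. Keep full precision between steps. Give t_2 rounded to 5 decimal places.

5.83107

f'(t) = 1 + cos(t)
t_0 = 5.090000: f = -1.229548, f' = 1.368701 → t_1 = 5.090000 - (-1.229548)/(1.368701) = 5.988332
t_1 = 5.988332: f = 0.307733, f' = 1.956845 → t_2 = 5.988332 - (0.307733)/(1.956845) = 5.831072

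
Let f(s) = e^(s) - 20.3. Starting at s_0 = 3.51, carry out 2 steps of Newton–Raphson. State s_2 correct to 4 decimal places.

3.0161

f'(s) = e^(s)
s_0 = 3.510000: f = 13.148268, f' = 33.448268 → s_1 = 3.510000 - (13.148268)/(33.448268) = 3.116907
s_1 = 3.116907: f = 2.276451, f' = 22.576451 → s_2 = 3.116907 - (2.276451)/(22.576451) = 3.016074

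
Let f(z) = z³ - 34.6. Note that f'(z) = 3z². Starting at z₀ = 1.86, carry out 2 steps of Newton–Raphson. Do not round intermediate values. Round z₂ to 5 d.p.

Newton update: z ← z − f(z)/f'(z).
z_0 = 1.860000: f = -28.165144, f' = 10.378800 → z_1 = 1.860000 - (-28.165144)/(10.378800) = 4.573719
z_1 = 4.573719: f = 61.077179, f' = 62.756709 → z_2 = 4.573719 - (61.077179)/(62.756709) = 3.600481

3.60048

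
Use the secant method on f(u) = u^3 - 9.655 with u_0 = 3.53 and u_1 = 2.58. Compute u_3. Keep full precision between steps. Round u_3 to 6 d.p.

f(u_0) = 34.331977, f(u_1) = 7.518512
u_2 = 2.580000 - (7.518512)·(2.580000 - 3.530000)/(7.518512 - (34.331977)) = 2.313619; f(u_2) = 2.729423
u_3 = 2.313619 - (2.729423)·(2.313619 - 2.580000)/(2.729423 - (7.518512)) = 2.161802; f(u_3) = 0.447945

2.161802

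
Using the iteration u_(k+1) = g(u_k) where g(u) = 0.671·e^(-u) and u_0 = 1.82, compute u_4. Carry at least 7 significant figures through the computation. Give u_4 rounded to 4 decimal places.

u_1 = g(1.820000) = 0.108719
u_2 = g(0.108719) = 0.601875
u_3 = g(0.601875) = 0.367563
u_4 = g(0.367563) = 0.464614

0.4646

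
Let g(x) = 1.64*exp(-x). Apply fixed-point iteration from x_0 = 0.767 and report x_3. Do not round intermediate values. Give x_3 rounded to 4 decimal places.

x_1 = g(0.767000) = 0.761623
x_2 = g(0.761623) = 0.765729
x_3 = g(0.765729) = 0.762591

0.7626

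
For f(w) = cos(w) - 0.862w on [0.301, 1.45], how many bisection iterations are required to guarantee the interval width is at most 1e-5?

17

Initial width b − a = 1.45 − 0.301 = 1.149000.
After n steps the width is (b−a)/2^n; need (b−a)/2^n ≤ 1e-5.
So n ≥ log₂(1.149000/1e-5) = log₂(114900.0000) ≈ 16.8100.
Hence n = 17.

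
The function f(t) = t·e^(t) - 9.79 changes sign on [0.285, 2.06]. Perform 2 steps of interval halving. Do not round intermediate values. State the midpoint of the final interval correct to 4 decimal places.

1.8381

f(0.285000) = -9.411018, f(2.060000) = 6.372698 (opposite signs)
step 1: m = 1.172500, f(m) = -6.002757 < 0 → root in [1.172500, 2.060000]
step 2: m = 1.616250, f(m) = -1.653512 < 0 → root in [1.616250, 2.060000]
Midpoint of [1.616250, 2.060000] = 1.838125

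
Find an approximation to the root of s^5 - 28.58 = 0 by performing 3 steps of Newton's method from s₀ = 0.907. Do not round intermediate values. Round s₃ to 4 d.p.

f'(s) = 5s⁴
s_0 = 0.907000: f = -27.966187, f' = 3.383757 → s_1 = 0.907000 - (-27.966187)/(3.383757) = 9.171833
s_1 = 9.171833: f = 64876.809040, f' = 35382.996564 → s_2 = 9.171833 - (64876.809040)/(35382.996564) = 7.338274
s_2 = 7.338274: f = 21251.326826, f' = 14499.258141 → s_3 = 7.338274 - (21251.326826)/(14499.258141) = 5.872591

5.8726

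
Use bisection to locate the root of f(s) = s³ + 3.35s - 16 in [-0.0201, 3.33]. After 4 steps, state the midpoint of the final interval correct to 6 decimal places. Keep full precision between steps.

f(-0.020100) = -16.067343, f(3.330000) = 32.081537 (opposite signs)
step 1: m = 1.654950, f(m) = -5.923242 < 0 → root in [1.654950, 3.330000]
step 2: m = 2.492475, f(m) = 7.834122 > 0 → root in [1.654950, 2.492475]
step 3: m = 2.073713, f(m) = -0.135511 < 0 → root in [2.073713, 2.492475]
step 4: m = 2.283094, f(m) = 3.549029 > 0 → root in [2.073713, 2.283094]
Midpoint of [2.073713, 2.283094] = 2.178403

2.178403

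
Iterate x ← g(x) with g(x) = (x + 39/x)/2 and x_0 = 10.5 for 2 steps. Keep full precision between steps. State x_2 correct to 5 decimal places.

x_1 = g(10.500000) = 7.107143
x_2 = g(7.107143) = 6.297290

6.29729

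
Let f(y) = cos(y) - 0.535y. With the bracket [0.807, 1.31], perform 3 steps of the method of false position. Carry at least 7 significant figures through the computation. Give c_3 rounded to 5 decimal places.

1.00382

False-position update: c = (a·f(b) − b·f(a))/(f(b) − f(a)); replace the endpoint whose sign matches f(c).
f(0.807000) = 0.259923, f(1.310000) = -0.443000
step 1: c = 0.992997, f(c) = 0.014929 > 0 → new bracket [0.992997, 1.310000]
step 2: c = 1.003331, f(c) = 0.000714 > 0 → new bracket [1.003331, 1.310000]
step 3: c = 1.003825, f(c) = 0.000034 > 0 → new bracket [1.003825, 1.310000]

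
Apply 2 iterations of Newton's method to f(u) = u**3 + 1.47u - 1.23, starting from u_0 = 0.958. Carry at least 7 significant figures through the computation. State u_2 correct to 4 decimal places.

Newton update: u ← u − f(u)/f'(u).
f'(u) = 3u**2 + 1.47
u_0 = 0.958000: f = 1.057478, f' = 4.223292 → u_1 = 0.958000 - (1.057478)/(4.223292) = 0.707608
u_1 = 0.707608: f = 0.164490, f' = 2.972128 → u_2 = 0.707608 - (0.164490)/(2.972128) = 0.652264

0.6523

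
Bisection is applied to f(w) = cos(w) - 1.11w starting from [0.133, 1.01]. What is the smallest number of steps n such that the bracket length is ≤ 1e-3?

10

Initial width b − a = 1.01 − 0.133 = 0.877000.
After n steps the width is (b−a)/2^n; need (b−a)/2^n ≤ 1e-3.
So n ≥ log₂(0.877000/1e-3) = log₂(877.0000) ≈ 9.7764.
Hence n = 10.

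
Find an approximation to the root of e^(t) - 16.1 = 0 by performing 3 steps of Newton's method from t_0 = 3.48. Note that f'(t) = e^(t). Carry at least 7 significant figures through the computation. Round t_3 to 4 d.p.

2.7790

t_0 = 3.480000: f = 16.359722, f' = 32.459722 → t_1 = 3.480000 - (16.359722)/(32.459722) = 2.975999
t_1 = 2.975999: f = 3.509209, f' = 19.609209 → t_2 = 2.975999 - (3.509209)/(19.609209) = 2.797042
t_2 = 2.797042: f = 0.296077, f' = 16.396077 → t_3 = 2.797042 - (0.296077)/(16.396077) = 2.778984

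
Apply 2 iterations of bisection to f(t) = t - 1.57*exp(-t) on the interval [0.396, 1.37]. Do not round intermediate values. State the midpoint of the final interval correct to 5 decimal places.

f(0.396000) = -0.660621, f(1.370000) = 0.971052 (opposite signs)
step 1: m = 0.883000, f(m) = 0.233742 > 0 → root in [0.396000, 0.883000]
step 2: m = 0.639500, f(m) = -0.188763 < 0 → root in [0.639500, 0.883000]
Midpoint of [0.639500, 0.883000] = 0.761250

0.76125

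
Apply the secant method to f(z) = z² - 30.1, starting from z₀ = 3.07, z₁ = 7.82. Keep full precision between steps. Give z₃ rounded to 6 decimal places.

5.391857

Secant update: z_(k+1) = z_k − f(z_k)·(z_k − z_(k-1))/(f(z_k) − f(z_(k-1))).
f(z_0) = -20.675100, f(z_1) = 31.052400
z_2 = 7.820000 - (31.052400)·(7.820000 - 3.070000)/(31.052400 - (-20.675100)) = 4.968540; f(z_2) = -5.413611
z_3 = 4.968540 - (-5.413611)·(4.968540 - 7.820000)/(-5.413611 - (31.052400)) = 5.391857; f(z_3) = -1.027875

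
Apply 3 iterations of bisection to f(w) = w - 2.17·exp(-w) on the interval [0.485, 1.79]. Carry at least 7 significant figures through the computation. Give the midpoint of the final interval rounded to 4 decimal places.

f(0.485000) = -0.851063, f(1.790000) = 1.427696 (opposite signs)
step 1: m = 1.137500, f(m) = 0.441756 > 0 → root in [0.485000, 1.137500]
step 2: m = 0.811250, f(m) = -0.152886 < 0 → root in [0.811250, 1.137500]
step 3: m = 0.974375, f(m) = 0.155356 > 0 → root in [0.811250, 0.974375]
Midpoint of [0.811250, 0.974375] = 0.892813

0.8928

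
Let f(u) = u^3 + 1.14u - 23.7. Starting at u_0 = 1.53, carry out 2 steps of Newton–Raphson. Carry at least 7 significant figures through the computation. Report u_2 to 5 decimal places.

f'(u) = 3u^2 + 1.14
u_0 = 1.530000: f = -18.374223, f' = 8.162700 → u_1 = 1.530000 - (-18.374223)/(8.162700) = 3.780998
u_1 = 3.780998: f = 34.663289, f' = 44.027842 → u_2 = 3.780998 - (34.663289)/(44.027842) = 2.993694

2.99369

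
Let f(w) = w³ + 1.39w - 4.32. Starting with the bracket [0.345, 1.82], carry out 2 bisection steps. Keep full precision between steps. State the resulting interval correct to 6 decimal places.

f(0.345000) = -3.799386, f(1.820000) = 4.238368 (opposite signs)
step 1: m = 1.082500, f(m) = -1.546845 < 0 → root in [1.082500, 1.820000]
step 2: m = 1.451250, f(m) = 0.753754 > 0 → root in [1.082500, 1.451250]

[1.082500, 1.451250]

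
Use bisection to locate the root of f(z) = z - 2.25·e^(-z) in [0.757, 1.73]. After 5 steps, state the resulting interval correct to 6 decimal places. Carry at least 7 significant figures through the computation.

f(0.757000) = -0.298411, f(1.730000) = 1.331110 (opposite signs)
step 1: m = 1.243500, f(m) = 0.594660 > 0 → root in [0.757000, 1.243500]
step 2: m = 1.000250, f(m) = 0.172728 > 0 → root in [0.757000, 1.000250]
step 3: m = 0.878625, f(m) = -0.055921 < 0 → root in [0.878625, 1.000250]
step 4: m = 0.939438, f(m) = 0.060030 > 0 → root in [0.878625, 0.939438]
step 5: m = 0.909031, f(m) = 0.002474 > 0 → root in [0.878625, 0.909031]

[0.878625, 0.909031]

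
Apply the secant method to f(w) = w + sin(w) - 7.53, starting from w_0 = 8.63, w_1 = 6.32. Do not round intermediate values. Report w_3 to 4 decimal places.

Secant update: w_(k+1) = w_k − f(w_k)·(w_k − w_(k-1))/(f(w_k) − f(w_(k-1))).
f(w_0) = 1.813708, f(w_1) = -1.173194
w_2 = 6.320000 - (-1.173194)·(6.320000 - 8.630000)/(-1.173194 - (1.813708)) = 7.227321; f(w_2) = 0.507311
w_3 = 7.227321 - (0.507311)·(7.227321 - 6.320000)/(0.507311 - (-1.173194)) = 6.953419; f(w_3) = 0.044587

6.9534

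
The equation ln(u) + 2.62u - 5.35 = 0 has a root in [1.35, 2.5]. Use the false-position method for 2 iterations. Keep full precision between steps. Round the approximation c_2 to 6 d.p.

f(1.350000) = -1.512895, f(2.500000) = 2.116291
step 1: c = 1.829399, f(c) = 0.047014 > 0 → new bracket [1.350000, 1.829399]
step 2: c = 1.814951, f(c) = 0.001229 > 0 → new bracket [1.350000, 1.814951]

1.814951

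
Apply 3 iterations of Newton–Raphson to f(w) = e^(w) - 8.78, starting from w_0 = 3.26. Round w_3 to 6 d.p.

Newton update: w ← w − f(w)/f'(w).
f'(w) = e^(w)
w_0 = 3.260000: f = 17.269537, f' = 26.049537 → w_1 = 3.260000 - (17.269537)/(26.049537) = 2.597050
w_1 = 2.597050: f = 4.644080, f' = 13.424080 → w_2 = 2.597050 - (4.644080)/(13.424080) = 2.251099
w_2 = 2.251099: f = 0.718165, f' = 9.498165 → w_3 = 2.251099 - (0.718165)/(9.498165) = 2.175488

2.175488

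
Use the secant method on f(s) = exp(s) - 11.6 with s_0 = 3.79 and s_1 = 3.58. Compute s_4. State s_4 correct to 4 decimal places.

f(s_0) = 32.656400, f(s_1) = 24.273541
s_2 = 3.580000 - (24.273541)·(3.580000 - 3.790000)/(24.273541 - (32.656400)) = 2.971921; f(s_2) = 7.929393
s_3 = 2.971921 - (7.929393)·(2.971921 - 3.580000)/(7.929393 - (24.273541)) = 2.676910; f(s_3) = 2.940093
s_4 = 2.676910 - (2.940093)·(2.676910 - 2.971921)/(2.940093 - (7.929393)) = 2.503066; f(s_4) = 0.619903

2.5031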